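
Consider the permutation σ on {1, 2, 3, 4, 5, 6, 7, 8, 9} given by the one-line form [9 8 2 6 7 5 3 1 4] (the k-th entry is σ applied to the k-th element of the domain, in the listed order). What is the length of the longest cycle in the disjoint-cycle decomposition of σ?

Decomposing into disjoint cycles gives (1, 9, 4, 6, 5, 7, 3, 2, 8); the longest has length 9.

9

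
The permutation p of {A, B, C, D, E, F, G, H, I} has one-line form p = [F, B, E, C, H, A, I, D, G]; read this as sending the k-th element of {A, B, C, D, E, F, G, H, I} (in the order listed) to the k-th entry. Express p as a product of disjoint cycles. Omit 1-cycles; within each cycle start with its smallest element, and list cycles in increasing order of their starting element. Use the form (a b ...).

(A F)(C E H D)(G I)

Iterating p from A gives A → F → A; that is the 2-cycle (A F).
Repeating from the next unused element and collecting all non-trivial cycles gives (A F)(C E H D)(G I).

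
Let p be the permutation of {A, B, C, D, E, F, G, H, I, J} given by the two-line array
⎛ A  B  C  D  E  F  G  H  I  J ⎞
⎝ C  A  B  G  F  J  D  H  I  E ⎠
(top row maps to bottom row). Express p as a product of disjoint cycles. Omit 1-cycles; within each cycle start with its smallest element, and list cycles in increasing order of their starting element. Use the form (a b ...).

From A: A → C → B → A, closing the cycle (A C B).
Continuing from each remaining unvisited element yields (A C B)(D G)(E F J).

(A C B)(D G)(E F J)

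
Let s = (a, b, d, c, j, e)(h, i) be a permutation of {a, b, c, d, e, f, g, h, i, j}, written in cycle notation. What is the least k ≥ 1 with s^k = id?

6

The disjoint cycles have lengths 6, 2, 1, 1.
The order is lcm(6, 2) = 6.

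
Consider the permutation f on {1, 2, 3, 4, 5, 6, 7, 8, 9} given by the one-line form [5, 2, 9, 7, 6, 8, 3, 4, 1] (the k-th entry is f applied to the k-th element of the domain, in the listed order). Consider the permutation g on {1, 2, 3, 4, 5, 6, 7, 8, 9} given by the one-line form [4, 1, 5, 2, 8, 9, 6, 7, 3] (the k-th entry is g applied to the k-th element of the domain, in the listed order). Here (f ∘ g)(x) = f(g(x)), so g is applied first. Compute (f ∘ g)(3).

First apply g: g(3) = 5, then f(5) = 6. Thus (f ∘ g)(3) = 6.

6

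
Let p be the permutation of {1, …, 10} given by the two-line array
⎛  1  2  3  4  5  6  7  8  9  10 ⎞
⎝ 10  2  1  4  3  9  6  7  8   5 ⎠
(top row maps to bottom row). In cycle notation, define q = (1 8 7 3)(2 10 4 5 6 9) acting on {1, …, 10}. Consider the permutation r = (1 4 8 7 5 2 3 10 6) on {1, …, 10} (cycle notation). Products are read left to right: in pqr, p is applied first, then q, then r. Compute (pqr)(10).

1

Chase 10: p(10) = 5; q(5) = 6; r(6) = 1. Hence (pqr)(10) = 1.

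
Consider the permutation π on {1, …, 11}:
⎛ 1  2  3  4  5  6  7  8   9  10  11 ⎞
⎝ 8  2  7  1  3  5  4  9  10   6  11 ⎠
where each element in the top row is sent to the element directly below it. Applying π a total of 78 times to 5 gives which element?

Tracing 5 → 3 → … returns to 5 after 9 steps, so 5 lies in a 9-cycle (1 8 9 10 6 5 3 7 4).
On a 9-cycle, π^9 is the identity, so π^78 = π^6 there (78 ≡ 6 mod 9).
Advancing 6 steps from 5: 5 → 3 → 7 → 4 → 1 → 8 → 9.

9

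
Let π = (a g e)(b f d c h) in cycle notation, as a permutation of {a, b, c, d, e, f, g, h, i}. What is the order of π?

The cycle type of π is (5, 3, 1).
The order of π is the least common multiple of its cycle lengths: lcm(5, 3) = 15.

15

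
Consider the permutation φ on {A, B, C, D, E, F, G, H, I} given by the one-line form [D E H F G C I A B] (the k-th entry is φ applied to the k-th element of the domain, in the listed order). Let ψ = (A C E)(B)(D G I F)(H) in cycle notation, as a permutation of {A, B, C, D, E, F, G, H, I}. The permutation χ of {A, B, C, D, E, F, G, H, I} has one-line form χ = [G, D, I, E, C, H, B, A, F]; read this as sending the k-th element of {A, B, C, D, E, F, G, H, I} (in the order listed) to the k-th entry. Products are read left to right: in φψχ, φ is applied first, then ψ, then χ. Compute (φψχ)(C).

Apply the permutations in order: φ(C) = H, then ψ(H) = H, then χ(H) = A. So (φψχ)(C) = A.

A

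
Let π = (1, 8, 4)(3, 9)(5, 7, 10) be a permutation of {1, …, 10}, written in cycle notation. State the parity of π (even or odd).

odd

The cycle lengths are 3, 3, 2, 1, 1.
A cycle is odd iff its length is even; π has 1 even-length cycle, so sgn(π) = (−1)^1 and π is odd.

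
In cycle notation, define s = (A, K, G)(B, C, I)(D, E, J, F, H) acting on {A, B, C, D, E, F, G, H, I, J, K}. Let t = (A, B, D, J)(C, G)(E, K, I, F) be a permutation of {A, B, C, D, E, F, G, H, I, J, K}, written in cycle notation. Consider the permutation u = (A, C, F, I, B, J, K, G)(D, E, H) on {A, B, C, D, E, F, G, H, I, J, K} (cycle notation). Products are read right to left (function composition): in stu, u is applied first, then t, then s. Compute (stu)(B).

K

Chase B: u(B) = J; t(J) = A; s(A) = K. Hence (stu)(B) = K.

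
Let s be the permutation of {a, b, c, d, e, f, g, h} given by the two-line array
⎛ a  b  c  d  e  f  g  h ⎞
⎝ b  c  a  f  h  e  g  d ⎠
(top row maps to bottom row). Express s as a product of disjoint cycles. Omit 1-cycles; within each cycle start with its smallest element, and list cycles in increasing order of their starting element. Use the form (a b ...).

(a b c)(d f e h)

Start at a and follow images: a → b → c → a, giving the cycle (a b c).
Repeating from the next unused element and collecting all non-trivial cycles gives (a b c)(d f e h).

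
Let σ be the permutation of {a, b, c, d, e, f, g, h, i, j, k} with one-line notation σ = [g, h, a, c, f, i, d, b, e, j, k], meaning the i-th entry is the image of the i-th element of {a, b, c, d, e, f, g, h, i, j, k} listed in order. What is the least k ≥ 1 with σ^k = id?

The disjoint-cycle form of σ has cycle lengths 4, 3, 2, 1, 1.
The order of σ is the least common multiple of its cycle lengths: lcm(4, 3, 2) = 12.

12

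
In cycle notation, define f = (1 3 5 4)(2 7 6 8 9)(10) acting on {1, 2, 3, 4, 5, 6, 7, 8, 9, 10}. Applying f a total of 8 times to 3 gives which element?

3

3 lies in the 4-cycle (1 3 5 4).
Powers repeat with period 4 on this cycle, and 8 mod 4 = 0, so f^8(3) = f^0(3).
So f^8(3) = 3.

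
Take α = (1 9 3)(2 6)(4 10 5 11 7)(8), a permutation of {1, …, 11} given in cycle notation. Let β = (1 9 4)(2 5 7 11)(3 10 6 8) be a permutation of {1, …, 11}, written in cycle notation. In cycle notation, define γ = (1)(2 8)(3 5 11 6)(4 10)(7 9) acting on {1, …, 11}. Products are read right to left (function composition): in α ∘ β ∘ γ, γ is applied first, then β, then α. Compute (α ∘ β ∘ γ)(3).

Apply the permutations in order: γ(3) = 5, then β(5) = 7, then α(7) = 4. So (α ∘ β ∘ γ)(3) = 4.

4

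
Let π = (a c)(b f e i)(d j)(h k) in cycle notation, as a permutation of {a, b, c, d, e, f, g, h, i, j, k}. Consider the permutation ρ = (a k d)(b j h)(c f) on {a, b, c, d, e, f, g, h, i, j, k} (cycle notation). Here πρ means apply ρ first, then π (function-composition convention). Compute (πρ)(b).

d

(πρ)(b) = π(ρ(b)). ρ(b) = j, then π(j) = d. So (πρ)(b) = d.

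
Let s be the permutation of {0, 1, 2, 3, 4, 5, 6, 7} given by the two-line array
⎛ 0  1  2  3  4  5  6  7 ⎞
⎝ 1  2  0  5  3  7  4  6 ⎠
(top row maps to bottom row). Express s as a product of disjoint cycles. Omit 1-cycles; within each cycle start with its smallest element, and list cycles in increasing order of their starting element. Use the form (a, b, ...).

Iterating s from 0 gives 0 → 1 → 2 → 0; that is the 3-cycle (0, 1, 2).
Repeating from the next unused element and collecting all non-trivial cycles gives (0, 1, 2)(3, 5, 7, 6, 4).

(0, 1, 2)(3, 5, 7, 6, 4)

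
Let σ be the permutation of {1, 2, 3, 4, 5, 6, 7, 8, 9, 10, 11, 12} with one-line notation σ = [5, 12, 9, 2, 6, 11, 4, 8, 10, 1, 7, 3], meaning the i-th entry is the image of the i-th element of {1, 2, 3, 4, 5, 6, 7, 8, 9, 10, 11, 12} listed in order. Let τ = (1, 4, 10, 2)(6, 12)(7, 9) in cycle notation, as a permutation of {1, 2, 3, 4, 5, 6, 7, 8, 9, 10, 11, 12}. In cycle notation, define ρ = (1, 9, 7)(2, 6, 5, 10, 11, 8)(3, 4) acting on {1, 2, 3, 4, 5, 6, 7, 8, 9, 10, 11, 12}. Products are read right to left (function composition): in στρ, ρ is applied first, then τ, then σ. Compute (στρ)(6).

6

Chase 6: ρ(6) = 5; τ(5) = 5; σ(5) = 6. Hence (στρ)(6) = 6.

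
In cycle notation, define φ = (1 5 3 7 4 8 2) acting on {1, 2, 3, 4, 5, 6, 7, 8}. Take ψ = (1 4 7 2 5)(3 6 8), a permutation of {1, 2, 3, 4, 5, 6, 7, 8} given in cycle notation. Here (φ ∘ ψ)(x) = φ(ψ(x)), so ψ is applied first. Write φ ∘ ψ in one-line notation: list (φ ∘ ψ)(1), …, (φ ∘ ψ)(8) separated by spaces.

8 3 6 4 5 2 1 7

(φ ∘ ψ)(x) = φ(ψ(x)). Computing each image: φ(ψ(1)) = φ(4) = 8, φ(ψ(2)) = φ(5) = 3, φ(ψ(3)) = φ(6) = 6, φ(ψ(4)) = φ(7) = 4, φ(ψ(5)) = φ(1) = 5, φ(ψ(6)) = φ(8) = 2, φ(ψ(7)) = φ(2) = 1, φ(ψ(8)) = φ(3) = 7.
Hence φ ∘ ψ = [8 3 6 4 5 2 1 7].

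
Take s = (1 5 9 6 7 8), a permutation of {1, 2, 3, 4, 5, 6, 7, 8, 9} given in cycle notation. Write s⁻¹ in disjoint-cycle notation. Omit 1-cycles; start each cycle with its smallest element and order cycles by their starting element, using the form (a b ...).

The inverse reverses each cycle.
Reversing each cycle of s and rotating so the smallest element leads gives (1 8 7 6 9 5).

(1 8 7 6 9 5)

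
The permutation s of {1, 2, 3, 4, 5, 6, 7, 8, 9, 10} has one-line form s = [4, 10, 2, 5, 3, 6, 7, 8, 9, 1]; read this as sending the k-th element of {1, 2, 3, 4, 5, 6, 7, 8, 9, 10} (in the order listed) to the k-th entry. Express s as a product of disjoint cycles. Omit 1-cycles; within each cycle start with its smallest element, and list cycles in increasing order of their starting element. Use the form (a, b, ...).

From 1: 1 → 4 → 5 → 3 → 2 → 10 → 1, closing the cycle (1, 4, 5, 3, 2, 10).
Continuing from each remaining unvisited element yields (1, 4, 5, 3, 2, 10).

(1, 4, 5, 3, 2, 10)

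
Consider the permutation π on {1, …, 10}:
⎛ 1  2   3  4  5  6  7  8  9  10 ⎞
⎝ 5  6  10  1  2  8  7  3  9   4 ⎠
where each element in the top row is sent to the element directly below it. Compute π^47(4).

Tracing 4 → 1 → … returns to 4 after 8 steps, so 4 lies in an 8-cycle (1 5 2 6 8 3 10 4).
Powers repeat with period 8 on this cycle, and 47 mod 8 = 7, so π^47(4) = π^7(4).
Advancing 7 steps from 4: 4 → 1 → 5 → 2 → 6 → 8 → 3 → 10.

10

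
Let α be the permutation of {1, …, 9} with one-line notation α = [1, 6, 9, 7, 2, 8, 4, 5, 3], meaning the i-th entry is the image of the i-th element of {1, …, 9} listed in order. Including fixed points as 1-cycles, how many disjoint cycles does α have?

4

The cycle decomposition is (1)(2 6 8 5)(3 9)(4 7), which has 4 cycles (counting 1-cycles).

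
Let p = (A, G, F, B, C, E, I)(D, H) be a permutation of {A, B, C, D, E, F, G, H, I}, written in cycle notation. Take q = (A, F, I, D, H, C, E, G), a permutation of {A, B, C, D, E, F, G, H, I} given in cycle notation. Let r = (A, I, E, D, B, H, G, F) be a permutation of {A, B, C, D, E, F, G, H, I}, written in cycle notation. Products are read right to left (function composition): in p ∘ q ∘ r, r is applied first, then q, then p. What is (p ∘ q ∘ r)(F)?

Chase F: r(F) = A; q(A) = F; p(F) = B. Hence (p ∘ q ∘ r)(F) = B.

B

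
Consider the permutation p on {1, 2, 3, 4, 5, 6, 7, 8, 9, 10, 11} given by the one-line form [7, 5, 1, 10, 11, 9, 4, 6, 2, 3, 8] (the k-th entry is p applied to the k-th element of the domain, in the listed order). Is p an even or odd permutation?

In disjoint-cycle form the cycle lengths are 6, 5.
A cycle of length ℓ contributes ℓ−1 transpositions, so p is a product of 5 + 4 = 9 transpositions — odd.

odd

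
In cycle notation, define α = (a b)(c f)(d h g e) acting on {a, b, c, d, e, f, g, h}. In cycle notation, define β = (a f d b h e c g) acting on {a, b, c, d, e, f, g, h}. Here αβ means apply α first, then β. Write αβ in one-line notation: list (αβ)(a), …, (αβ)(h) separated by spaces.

h f d e b g c a

For each element, apply α then β: a → b → h; b → a → f; c → f → d; d → h → e; e → d → b; f → c → g; g → e → c; h → g → a.
Collecting the images, αβ = [h f d e b g c a].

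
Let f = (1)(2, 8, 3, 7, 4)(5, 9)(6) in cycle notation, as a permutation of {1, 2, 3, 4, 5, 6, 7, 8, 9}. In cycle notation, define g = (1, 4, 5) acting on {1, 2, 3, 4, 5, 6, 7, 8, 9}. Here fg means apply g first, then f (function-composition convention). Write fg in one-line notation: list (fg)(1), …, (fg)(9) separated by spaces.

2 8 7 9 1 6 4 3 5

(fg)(x) = f(g(x)). Computing each image: f(g(1)) = f(4) = 2, f(g(2)) = f(2) = 8, f(g(3)) = f(3) = 7, f(g(4)) = f(5) = 9, f(g(5)) = f(1) = 1, f(g(6)) = f(6) = 6, f(g(7)) = f(7) = 4, f(g(8)) = f(8) = 3, f(g(9)) = f(9) = 5.
Hence fg = [2 8 7 9 1 6 4 3 5].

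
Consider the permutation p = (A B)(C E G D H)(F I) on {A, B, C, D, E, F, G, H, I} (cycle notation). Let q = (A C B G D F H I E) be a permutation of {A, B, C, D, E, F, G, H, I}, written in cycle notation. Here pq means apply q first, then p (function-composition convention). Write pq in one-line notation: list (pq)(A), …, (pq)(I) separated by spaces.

E D A I B C H F G

(pq)(x) = p(q(x)). Computing each image: p(q(A)) = p(C) = E, p(q(B)) = p(G) = D, p(q(C)) = p(B) = A, p(q(D)) = p(F) = I, p(q(E)) = p(A) = B, p(q(F)) = p(H) = C, p(q(G)) = p(D) = H, p(q(H)) = p(I) = F, p(q(I)) = p(E) = G.
Hence pq = [E D A I B C H F G].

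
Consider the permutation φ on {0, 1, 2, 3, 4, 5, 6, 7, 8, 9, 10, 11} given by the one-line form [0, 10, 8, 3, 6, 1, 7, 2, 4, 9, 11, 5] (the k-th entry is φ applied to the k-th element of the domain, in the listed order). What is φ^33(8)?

7

Tracing 8 → 4 → … returns to 8 after 5 steps, so 8 lies in a 5-cycle (2 8 4 6 7).
On a 5-cycle, φ^5 is the identity, so φ^33 = φ^3 there (33 ≡ 3 mod 5).
Advancing 3 steps from 8: 8 → 4 → 6 → 7.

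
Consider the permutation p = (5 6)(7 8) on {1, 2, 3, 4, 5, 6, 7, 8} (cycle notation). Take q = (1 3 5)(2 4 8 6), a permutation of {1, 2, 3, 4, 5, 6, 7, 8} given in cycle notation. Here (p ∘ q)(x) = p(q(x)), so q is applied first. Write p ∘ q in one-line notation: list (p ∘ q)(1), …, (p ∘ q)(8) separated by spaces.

For each element, apply q then p: 1 → 3 → 3; 2 → 4 → 4; 3 → 5 → 6; 4 → 8 → 7; 5 → 1 → 1; 6 → 2 → 2; 7 → 7 → 8; 8 → 6 → 5.
So p ∘ q in one-line form is 3 4 6 7 1 2 8 5.

3 4 6 7 1 2 8 5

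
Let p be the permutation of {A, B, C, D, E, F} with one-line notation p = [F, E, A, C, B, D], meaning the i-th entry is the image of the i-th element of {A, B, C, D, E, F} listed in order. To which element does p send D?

D is element number 4 of the domain, and entry number 4 of the one-line form is C, so p(D) = C.

C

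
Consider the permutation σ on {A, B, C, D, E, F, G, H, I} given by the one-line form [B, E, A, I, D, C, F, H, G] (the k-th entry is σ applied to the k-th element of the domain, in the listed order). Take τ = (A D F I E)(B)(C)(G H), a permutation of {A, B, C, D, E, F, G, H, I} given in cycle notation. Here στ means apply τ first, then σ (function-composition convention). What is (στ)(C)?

A

τ(C) = C, then σ(C) = A; composing gives (στ)(C) = A.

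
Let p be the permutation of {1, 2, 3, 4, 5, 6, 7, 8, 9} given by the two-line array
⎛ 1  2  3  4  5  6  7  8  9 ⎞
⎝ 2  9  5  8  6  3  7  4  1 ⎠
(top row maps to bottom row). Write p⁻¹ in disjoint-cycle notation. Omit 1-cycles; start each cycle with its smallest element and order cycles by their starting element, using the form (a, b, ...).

(1, 9, 2)(3, 6, 5)(4, 8)

First write p in disjoint cycles: (1, 2, 9)(3, 5, 6)(4, 8).
Reversing each cycle (and rotating so the smallest element leads) gives p⁻¹ = (1, 9, 2)(3, 6, 5)(4, 8).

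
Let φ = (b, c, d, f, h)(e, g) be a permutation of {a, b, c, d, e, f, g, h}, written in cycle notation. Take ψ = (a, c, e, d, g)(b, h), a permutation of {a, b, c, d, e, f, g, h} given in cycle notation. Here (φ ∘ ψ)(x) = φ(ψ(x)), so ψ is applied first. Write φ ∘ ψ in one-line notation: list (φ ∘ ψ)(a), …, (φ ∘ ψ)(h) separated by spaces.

d b g e f h a c

For each element, apply ψ then φ: a → c → d; b → h → b; c → e → g; d → g → e; e → d → f; f → f → h; g → a → a; h → b → c.
So φ ∘ ψ in one-line form is d b g e f h a c.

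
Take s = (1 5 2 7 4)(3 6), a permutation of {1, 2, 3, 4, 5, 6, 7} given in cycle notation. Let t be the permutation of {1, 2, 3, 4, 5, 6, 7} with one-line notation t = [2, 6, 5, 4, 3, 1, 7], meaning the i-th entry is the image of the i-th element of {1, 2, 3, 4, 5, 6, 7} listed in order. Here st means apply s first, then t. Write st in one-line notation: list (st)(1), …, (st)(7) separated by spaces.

Chase each element through s then t: 1 → 5 → 3; 2 → 7 → 7; 3 → 6 → 1; 4 → 1 → 2; 5 → 2 → 6; 6 → 3 → 5; 7 → 4 → 4.
Collecting the images, st = [3 7 1 2 6 5 4].

3 7 1 2 6 5 4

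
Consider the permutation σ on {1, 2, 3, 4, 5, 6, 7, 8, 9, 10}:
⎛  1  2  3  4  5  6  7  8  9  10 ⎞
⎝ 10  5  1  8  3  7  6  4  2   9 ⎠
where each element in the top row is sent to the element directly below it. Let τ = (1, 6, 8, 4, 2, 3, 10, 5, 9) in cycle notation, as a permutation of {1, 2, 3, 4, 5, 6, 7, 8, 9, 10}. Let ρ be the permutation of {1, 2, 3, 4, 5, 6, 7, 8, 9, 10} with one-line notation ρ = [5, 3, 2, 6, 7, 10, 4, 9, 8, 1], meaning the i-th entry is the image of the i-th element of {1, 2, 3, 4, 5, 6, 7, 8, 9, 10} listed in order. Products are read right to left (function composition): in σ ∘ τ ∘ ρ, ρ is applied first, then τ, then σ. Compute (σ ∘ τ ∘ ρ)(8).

(σ ∘ τ ∘ ρ)(8) = σ(τ(ρ(8))). ρ(8) = 9, then τ(9) = 1, then σ(1) = 10, so the result is 10.

10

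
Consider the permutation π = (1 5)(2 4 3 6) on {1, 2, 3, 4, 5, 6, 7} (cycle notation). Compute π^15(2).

6

2 lies in the 4-cycle (2 4 3 6).
On a 4-cycle, π^4 is the identity, so π^15 = π^3 there (15 ≡ 3 mod 4).
Advancing 3 steps from 2: 2 → 4 → 3 → 6.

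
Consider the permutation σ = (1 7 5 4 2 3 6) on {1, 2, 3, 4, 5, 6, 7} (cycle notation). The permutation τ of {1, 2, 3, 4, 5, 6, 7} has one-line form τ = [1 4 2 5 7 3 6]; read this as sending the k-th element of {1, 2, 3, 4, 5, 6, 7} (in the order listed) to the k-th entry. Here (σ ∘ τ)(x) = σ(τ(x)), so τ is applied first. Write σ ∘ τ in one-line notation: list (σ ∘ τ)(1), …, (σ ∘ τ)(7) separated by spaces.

7 2 3 4 5 6 1

(σ ∘ τ)(x) = σ(τ(x)). Computing each image: σ(τ(1)) = σ(1) = 7, σ(τ(2)) = σ(4) = 2, σ(τ(3)) = σ(2) = 3, σ(τ(4)) = σ(5) = 4, σ(τ(5)) = σ(7) = 5, σ(τ(6)) = σ(3) = 6, σ(τ(7)) = σ(6) = 1.
Hence σ ∘ τ = [7 2 3 4 5 6 1].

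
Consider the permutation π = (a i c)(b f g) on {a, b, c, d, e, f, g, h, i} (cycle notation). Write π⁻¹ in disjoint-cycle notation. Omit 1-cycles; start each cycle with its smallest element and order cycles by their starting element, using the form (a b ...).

(a c i)(b g f)

The inverse reverses each cycle.
Reversing each cycle of π and rotating so the smallest element leads gives (a c i)(b g f).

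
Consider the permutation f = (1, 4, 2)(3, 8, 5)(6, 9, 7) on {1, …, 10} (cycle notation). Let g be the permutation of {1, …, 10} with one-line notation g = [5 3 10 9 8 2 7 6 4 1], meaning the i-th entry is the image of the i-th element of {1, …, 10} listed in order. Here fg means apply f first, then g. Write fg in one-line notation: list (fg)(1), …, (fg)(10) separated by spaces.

Chase each element through f then g: 1 → 4 → 9; 2 → 1 → 5; 3 → 8 → 6; 4 → 2 → 3; 5 → 3 → 10; 6 → 9 → 4; 7 → 6 → 2; 8 → 5 → 8; 9 → 7 → 7; 10 → 10 → 1.
So fg in one-line form is 9 5 6 3 10 4 2 8 7 1.

9 5 6 3 10 4 2 8 7 1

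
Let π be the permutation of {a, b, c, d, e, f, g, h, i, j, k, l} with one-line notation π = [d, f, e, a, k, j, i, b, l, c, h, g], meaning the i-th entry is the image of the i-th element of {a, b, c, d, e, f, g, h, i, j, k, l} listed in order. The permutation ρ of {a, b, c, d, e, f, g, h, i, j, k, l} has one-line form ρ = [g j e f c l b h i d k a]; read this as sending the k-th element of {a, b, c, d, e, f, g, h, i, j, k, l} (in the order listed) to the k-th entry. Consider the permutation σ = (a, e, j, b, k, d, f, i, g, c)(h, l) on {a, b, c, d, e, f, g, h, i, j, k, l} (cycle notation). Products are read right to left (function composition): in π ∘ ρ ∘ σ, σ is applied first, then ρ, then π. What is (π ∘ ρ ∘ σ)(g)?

(π ∘ ρ ∘ σ)(g) = π(ρ(σ(g))). σ(g) = c, then ρ(c) = e, then π(e) = k, so the result is k.

k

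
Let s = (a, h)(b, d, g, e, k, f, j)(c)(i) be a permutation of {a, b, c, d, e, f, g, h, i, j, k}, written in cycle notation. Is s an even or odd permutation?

odd

The cycle lengths are 7, 2, 1, 1.
A cycle of length ℓ contributes ℓ−1 transpositions, so s is a product of 6 + 1 = 7 transpositions — odd.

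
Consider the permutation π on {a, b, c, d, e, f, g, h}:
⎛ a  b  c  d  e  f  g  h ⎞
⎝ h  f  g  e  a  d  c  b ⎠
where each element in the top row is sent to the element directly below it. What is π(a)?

h

The entry below a in the array is h, so π(a) = h.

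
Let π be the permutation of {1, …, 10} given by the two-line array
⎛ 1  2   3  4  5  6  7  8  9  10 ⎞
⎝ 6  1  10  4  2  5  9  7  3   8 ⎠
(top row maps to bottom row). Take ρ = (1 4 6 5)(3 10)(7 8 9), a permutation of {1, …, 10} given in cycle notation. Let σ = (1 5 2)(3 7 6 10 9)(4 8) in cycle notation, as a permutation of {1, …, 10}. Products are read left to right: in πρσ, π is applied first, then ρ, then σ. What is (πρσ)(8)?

4

Apply the permutations in order: π(8) = 7, then ρ(7) = 8, then σ(8) = 4. So (πρσ)(8) = 4.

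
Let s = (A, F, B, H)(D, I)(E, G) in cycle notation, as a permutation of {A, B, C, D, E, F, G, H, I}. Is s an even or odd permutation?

The cycle lengths are 4, 2, 2, 1.
A cycle of length ℓ contributes ℓ−1 transpositions, so s is a product of 3 + 1 + 1 = 5 transpositions — odd.

odd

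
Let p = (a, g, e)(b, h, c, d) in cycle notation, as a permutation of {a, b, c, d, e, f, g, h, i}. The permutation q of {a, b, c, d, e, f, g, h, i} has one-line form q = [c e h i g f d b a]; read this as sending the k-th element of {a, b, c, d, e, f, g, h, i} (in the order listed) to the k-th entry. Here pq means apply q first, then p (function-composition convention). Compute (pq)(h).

h

q(h) = b, then p(b) = h; composing gives (pq)(h) = h.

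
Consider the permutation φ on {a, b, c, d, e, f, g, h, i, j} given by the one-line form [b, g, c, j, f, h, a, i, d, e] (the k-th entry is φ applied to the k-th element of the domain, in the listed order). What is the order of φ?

Writing φ as disjoint cycles, the cycle lengths are 6, 3, 1.
The order of φ is the least common multiple of its cycle lengths: lcm(6, 3) = 6.

6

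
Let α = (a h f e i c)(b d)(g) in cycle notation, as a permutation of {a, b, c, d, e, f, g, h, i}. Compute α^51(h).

h lies in the 6-cycle (a h f e i c).
Powers repeat with period 6 on this cycle, and 51 mod 6 = 3, so α^51(h) = α^3(h).
Advancing 3 steps from h: h → f → e → i.

i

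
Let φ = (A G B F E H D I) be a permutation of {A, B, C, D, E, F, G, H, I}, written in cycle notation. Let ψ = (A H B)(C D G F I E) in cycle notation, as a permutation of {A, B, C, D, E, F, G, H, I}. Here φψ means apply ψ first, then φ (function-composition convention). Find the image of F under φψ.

A

ψ(F) = I, then φ(I) = A; composing gives (φψ)(F) = A.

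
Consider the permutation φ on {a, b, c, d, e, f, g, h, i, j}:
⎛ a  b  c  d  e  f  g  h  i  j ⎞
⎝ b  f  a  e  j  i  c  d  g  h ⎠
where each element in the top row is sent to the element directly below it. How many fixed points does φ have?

No element satisfies φ(x) = x, so there are 0 fixed points.

0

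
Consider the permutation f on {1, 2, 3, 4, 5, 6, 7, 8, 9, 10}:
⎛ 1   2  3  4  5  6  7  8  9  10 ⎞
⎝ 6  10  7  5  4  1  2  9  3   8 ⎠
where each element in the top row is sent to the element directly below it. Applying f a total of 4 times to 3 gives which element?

8

Tracing 3 → 7 → … returns to 3 after 6 steps, so 3 lies in a 6-cycle (2, 10, 8, 9, 3, 7).
Advancing 4 steps from 3: 3 → 7 → 2 → 10 → 8.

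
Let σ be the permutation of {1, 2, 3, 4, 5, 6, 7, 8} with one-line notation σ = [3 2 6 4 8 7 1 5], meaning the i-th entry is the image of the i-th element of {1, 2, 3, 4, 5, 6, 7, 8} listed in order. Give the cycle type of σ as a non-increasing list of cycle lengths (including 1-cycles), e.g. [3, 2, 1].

The disjoint cycles are (1 3 6 7)(2)(4)(5 8), with lengths 4, 2, 1, 1 in non-increasing order.

[4, 2, 1, 1]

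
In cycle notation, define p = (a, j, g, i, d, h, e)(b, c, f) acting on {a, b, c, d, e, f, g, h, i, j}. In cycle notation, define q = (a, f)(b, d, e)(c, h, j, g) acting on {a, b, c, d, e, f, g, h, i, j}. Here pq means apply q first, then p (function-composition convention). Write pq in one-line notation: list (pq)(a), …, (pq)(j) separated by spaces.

Chase each element through q then p: a → f → b; b → d → h; c → h → e; d → e → a; e → b → c; f → a → j; g → c → f; h → j → g; i → i → d; j → g → i.
So pq in one-line form is b h e a c j f g d i.

b h e a c j f g d i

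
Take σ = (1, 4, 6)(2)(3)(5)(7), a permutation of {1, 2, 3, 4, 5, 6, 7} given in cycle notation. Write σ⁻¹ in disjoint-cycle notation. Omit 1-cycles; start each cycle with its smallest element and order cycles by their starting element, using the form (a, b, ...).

Inverting a permutation written in cycle notation just reverses the order within every cycle.
After reversing and putting each cycle's least element first, σ⁻¹ = (1, 6, 4).

(1, 6, 4)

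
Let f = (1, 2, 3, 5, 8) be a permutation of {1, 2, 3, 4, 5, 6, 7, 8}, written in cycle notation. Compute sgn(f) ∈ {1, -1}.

The cycle lengths are 5, 1, 1, 1.
A cycle of length ℓ contributes ℓ−1 transpositions, so f is a product of 4 transpositions — even.

1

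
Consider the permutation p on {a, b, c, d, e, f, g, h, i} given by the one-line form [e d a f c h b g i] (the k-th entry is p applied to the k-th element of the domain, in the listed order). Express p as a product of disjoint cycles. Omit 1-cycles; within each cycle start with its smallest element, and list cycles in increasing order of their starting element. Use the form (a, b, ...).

(a, e, c)(b, d, f, h, g)

Start at a and follow images: a → e → c → a, giving the cycle (a, e, c).
Repeating from the next unused element and collecting all non-trivial cycles gives (a, e, c)(b, d, f, h, g).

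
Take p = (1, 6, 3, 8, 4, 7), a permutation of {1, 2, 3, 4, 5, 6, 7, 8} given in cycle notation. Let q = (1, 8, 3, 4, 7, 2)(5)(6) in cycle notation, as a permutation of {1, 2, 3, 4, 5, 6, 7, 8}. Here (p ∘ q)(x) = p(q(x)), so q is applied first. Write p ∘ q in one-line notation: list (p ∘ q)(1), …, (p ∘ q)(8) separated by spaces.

(p ∘ q)(x) = p(q(x)). Computing each image: p(q(1)) = p(8) = 4, p(q(2)) = p(1) = 6, p(q(3)) = p(4) = 7, p(q(4)) = p(7) = 1, p(q(5)) = p(5) = 5, p(q(6)) = p(6) = 3, p(q(7)) = p(2) = 2, p(q(8)) = p(3) = 8.
Hence p ∘ q = [4 6 7 1 5 3 2 8].

4 6 7 1 5 3 2 8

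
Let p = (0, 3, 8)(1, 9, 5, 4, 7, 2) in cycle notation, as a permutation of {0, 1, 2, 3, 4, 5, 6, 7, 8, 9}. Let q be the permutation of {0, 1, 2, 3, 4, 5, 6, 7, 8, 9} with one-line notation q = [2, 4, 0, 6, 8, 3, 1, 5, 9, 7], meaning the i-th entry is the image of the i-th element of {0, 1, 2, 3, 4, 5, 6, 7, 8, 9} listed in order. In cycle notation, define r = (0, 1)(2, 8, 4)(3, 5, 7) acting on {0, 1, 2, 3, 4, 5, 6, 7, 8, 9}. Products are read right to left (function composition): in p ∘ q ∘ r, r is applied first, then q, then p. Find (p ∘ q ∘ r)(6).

9

(p ∘ q ∘ r)(6) = p(q(r(6))). r(6) = 6, then q(6) = 1, then p(1) = 9, so the result is 9.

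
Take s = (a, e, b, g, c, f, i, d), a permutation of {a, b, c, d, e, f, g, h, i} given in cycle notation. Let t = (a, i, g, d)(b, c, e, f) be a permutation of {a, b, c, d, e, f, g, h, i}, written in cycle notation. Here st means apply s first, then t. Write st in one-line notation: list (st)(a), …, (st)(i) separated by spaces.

(st)(x) = t(s(x)). Computing each image: t(s(a)) = t(e) = f, t(s(b)) = t(g) = d, t(s(c)) = t(f) = b, t(s(d)) = t(a) = i, t(s(e)) = t(b) = c, t(s(f)) = t(i) = g, t(s(g)) = t(c) = e, t(s(h)) = t(h) = h, t(s(i)) = t(d) = a.
Hence st = [f d b i c g e h a].

f d b i c g e h a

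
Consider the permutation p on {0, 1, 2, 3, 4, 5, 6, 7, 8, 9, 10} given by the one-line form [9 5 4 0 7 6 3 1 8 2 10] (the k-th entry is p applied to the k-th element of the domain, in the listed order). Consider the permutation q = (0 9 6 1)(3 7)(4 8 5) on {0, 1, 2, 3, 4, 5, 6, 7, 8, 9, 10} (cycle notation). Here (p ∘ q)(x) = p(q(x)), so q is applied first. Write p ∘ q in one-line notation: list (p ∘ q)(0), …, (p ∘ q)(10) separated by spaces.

2 9 4 1 8 7 5 0 6 3 10

(p ∘ q)(x) = p(q(x)). Computing each image: p(q(0)) = p(9) = 2, p(q(1)) = p(0) = 9, p(q(2)) = p(2) = 4, p(q(3)) = p(7) = 1, p(q(4)) = p(8) = 8, p(q(5)) = p(4) = 7, p(q(6)) = p(1) = 5, p(q(7)) = p(3) = 0, p(q(8)) = p(5) = 6, p(q(9)) = p(6) = 3, p(q(10)) = p(10) = 10.
Hence p ∘ q = [2 9 4 1 8 7 5 0 6 3 10].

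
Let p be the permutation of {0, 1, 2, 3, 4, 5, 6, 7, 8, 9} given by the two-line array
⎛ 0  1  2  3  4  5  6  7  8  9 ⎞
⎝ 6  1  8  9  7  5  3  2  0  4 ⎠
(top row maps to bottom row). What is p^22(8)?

Tracing 8 → 0 → … returns to 8 after 8 steps, so 8 lies in an 8-cycle (0, 6, 3, 9, 4, 7, 2, 8).
On an 8-cycle, p^8 is the identity, so p^22 = p^6 there (22 ≡ 6 mod 8).
Advancing 6 steps from 8: 8 → 0 → 6 → 3 → 9 → 4 → 7.

7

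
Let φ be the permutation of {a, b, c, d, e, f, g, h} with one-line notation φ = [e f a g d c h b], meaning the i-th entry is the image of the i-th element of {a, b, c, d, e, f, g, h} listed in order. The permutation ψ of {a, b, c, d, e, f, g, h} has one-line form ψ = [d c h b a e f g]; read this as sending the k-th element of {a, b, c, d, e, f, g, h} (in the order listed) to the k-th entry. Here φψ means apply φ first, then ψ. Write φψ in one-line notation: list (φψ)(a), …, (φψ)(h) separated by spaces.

Chase each element through φ then ψ: a → e → a; b → f → e; c → a → d; d → g → f; e → d → b; f → c → h; g → h → g; h → b → c.
So φψ in one-line form is a e d f b h g c.

a e d f b h g c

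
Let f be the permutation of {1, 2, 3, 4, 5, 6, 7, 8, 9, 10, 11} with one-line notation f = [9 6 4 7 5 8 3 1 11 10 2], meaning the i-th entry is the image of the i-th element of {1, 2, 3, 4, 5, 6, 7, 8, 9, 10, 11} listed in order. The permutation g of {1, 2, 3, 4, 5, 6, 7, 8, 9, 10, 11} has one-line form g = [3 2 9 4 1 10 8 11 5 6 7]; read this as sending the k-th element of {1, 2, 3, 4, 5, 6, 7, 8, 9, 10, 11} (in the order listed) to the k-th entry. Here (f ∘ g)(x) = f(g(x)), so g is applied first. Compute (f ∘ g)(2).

6

g(2) = 2, then f(2) = 6; composing gives (f ∘ g)(2) = 6.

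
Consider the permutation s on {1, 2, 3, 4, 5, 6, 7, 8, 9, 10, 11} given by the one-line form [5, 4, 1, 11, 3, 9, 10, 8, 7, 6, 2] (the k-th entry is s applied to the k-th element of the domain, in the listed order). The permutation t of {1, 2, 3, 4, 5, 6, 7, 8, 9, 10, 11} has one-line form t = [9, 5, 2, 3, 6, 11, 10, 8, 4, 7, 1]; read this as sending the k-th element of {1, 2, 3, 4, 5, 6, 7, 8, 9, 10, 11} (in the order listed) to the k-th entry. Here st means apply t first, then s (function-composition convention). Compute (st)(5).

First apply t: t(5) = 6, then s(6) = 9. Thus (st)(5) = 9.

9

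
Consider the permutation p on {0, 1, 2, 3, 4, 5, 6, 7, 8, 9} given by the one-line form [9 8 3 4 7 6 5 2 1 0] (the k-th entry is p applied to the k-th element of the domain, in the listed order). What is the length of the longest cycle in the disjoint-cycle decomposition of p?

Decomposing into disjoint cycles gives (0, 9)(1, 8)(2, 3, 4, 7)(5, 6); the longest has length 4.

4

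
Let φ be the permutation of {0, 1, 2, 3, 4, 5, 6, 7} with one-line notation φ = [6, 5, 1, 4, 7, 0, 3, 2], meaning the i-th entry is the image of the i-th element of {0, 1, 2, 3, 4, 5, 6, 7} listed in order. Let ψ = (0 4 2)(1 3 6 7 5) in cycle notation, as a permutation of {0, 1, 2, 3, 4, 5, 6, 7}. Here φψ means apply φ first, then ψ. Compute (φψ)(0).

7

First apply φ: φ(0) = 6, then ψ(6) = 7. Thus (φψ)(0) = 7.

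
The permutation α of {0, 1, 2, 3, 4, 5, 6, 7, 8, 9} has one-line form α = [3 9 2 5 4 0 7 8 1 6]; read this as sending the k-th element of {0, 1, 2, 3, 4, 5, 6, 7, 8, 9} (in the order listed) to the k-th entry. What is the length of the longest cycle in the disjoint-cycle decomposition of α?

Decomposing into disjoint cycles gives (0, 3, 5)(1, 9, 6, 7, 8); the longest has length 5.

5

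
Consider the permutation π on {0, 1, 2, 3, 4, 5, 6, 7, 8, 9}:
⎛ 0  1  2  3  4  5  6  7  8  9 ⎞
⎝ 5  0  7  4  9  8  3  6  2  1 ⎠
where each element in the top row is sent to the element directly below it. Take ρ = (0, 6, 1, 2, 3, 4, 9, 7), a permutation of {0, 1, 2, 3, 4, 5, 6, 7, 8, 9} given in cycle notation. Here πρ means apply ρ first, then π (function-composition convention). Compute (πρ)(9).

6

ρ(9) = 7, then π(7) = 6; composing gives (πρ)(9) = 6.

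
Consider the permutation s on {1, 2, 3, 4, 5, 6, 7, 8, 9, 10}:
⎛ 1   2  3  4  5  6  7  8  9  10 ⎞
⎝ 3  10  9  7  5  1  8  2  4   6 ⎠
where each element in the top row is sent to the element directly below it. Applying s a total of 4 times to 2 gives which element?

Tracing 2 → 10 → … returns to 2 after 9 steps, so 2 lies in a 9-cycle (1, 3, 9, 4, 7, 8, 2, 10, 6).
Advancing 4 steps from 2: 2 → 10 → 6 → 1 → 3.

3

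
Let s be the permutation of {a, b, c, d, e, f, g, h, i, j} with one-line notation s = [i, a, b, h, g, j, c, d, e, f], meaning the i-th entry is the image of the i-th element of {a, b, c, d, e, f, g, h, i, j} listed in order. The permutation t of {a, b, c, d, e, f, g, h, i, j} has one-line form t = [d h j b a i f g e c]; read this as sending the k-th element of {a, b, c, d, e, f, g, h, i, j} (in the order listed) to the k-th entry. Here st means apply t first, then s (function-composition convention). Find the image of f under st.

First apply t: t(f) = i, then s(i) = e. Thus (st)(f) = e.

e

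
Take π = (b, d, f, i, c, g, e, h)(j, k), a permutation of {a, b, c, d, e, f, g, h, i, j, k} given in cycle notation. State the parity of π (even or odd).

The cycle lengths are 8, 2, 1.
A cycle of length ℓ contributes ℓ−1 transpositions, so π is a product of 7 + 1 = 8 transpositions — even.

even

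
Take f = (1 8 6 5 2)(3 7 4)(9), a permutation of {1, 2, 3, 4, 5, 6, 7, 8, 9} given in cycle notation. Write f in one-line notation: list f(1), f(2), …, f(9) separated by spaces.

8 1 7 3 2 5 4 6 9

Image by image: 1↦8, 2↦1, 3↦7, 4↦3, 5↦2, 6↦5, 7↦4, 8↦6, 9↦9.
Listing these in domain order gives 8 1 7 3 2 5 4 6 9.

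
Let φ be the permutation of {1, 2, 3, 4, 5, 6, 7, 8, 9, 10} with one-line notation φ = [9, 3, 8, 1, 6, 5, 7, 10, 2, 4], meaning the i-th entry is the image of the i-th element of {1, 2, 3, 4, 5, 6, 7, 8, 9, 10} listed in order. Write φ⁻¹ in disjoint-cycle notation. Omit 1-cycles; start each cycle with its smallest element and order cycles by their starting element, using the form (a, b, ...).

First write φ in disjoint cycles: (1, 9, 2, 3, 8, 10, 4)(5, 6).
The inverse reverses every cycle; in canonical form, φ⁻¹ = (1, 4, 10, 8, 3, 2, 9)(5, 6).

(1, 4, 10, 8, 3, 2, 9)(5, 6)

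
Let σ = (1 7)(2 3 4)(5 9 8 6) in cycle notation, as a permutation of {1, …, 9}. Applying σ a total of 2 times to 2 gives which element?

2 lies in the 3-cycle (2 3 4).
Stepping 2 places around the cycle: 2 → 3 → 4.

4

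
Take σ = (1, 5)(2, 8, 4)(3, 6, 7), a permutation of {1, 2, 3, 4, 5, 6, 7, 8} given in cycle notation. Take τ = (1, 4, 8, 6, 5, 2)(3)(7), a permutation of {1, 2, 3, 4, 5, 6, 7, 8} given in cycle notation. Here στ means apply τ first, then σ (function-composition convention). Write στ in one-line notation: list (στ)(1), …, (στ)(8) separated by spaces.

(στ)(x) = σ(τ(x)). Computing each image: σ(τ(1)) = σ(4) = 2, σ(τ(2)) = σ(1) = 5, σ(τ(3)) = σ(3) = 6, σ(τ(4)) = σ(8) = 4, σ(τ(5)) = σ(2) = 8, σ(τ(6)) = σ(5) = 1, σ(τ(7)) = σ(7) = 3, σ(τ(8)) = σ(6) = 7.
Hence στ = [2 5 6 4 8 1 3 7].

2 5 6 4 8 1 3 7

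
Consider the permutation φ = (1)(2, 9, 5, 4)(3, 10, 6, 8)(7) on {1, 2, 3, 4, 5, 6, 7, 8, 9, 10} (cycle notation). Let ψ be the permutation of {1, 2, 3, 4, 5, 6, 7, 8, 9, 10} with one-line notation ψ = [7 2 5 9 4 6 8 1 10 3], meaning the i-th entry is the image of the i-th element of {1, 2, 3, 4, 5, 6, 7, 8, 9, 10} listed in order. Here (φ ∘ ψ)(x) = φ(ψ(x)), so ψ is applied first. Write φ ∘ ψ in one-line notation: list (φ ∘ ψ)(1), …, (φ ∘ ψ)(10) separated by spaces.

For each element, apply ψ then φ: 1 → 7 → 7; 2 → 2 → 9; 3 → 5 → 4; 4 → 9 → 5; 5 → 4 → 2; 6 → 6 → 8; 7 → 8 → 3; 8 → 1 → 1; 9 → 10 → 6; 10 → 3 → 10.
So φ ∘ ψ in one-line form is 7 9 4 5 2 8 3 1 6 10.

7 9 4 5 2 8 3 1 6 10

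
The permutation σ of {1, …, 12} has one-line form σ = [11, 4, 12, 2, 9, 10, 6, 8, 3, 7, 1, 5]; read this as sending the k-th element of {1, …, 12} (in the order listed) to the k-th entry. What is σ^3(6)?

Tracing 6 → 10 → … returns to 6 after 3 steps, so 6 lies in a 3-cycle (6, 10, 7).
On a 3-cycle, σ^3 is the identity, so σ^3 = σ^0 there (3 ≡ 0 mod 3).
So σ^3(6) = 6.

6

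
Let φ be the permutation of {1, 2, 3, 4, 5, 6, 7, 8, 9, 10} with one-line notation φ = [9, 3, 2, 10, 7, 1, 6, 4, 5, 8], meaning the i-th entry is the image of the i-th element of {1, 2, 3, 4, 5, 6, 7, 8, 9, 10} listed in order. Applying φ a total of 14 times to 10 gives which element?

4

Tracing 10 → 8 → … returns to 10 after 3 steps, so 10 lies in a 3-cycle (4 10 8).
Since the cycle has length 3, φ^14 acts on it the same as φ^2 (14 mod 3 = 2).
Advancing 2 steps from 10: 10 → 8 → 4.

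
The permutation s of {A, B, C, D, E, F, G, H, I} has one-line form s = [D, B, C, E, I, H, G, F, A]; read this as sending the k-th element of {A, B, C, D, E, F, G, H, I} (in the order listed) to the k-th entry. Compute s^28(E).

Tracing E → I → … returns to E after 4 steps, so E lies in a 4-cycle (A D E I).
On a 4-cycle, s^4 is the identity, so s^28 = s^0 there (28 ≡ 0 mod 4).
So s^28(E) = E.

E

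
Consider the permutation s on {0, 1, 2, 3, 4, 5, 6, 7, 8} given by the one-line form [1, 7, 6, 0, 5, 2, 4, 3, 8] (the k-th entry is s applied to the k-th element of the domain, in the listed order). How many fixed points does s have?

The fixed points (elements with s(x) = x) are {8}, so there is 1.

1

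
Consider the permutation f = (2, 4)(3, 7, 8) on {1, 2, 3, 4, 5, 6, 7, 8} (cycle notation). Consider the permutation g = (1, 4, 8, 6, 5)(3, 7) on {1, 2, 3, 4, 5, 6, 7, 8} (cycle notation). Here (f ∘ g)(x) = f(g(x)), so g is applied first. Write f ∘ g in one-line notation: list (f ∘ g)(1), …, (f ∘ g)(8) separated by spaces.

2 4 8 3 1 5 7 6

(f ∘ g)(x) = f(g(x)). Computing each image: f(g(1)) = f(4) = 2, f(g(2)) = f(2) = 4, f(g(3)) = f(7) = 8, f(g(4)) = f(8) = 3, f(g(5)) = f(1) = 1, f(g(6)) = f(5) = 5, f(g(7)) = f(3) = 7, f(g(8)) = f(6) = 6.
Hence f ∘ g = [2 4 8 3 1 5 7 6].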